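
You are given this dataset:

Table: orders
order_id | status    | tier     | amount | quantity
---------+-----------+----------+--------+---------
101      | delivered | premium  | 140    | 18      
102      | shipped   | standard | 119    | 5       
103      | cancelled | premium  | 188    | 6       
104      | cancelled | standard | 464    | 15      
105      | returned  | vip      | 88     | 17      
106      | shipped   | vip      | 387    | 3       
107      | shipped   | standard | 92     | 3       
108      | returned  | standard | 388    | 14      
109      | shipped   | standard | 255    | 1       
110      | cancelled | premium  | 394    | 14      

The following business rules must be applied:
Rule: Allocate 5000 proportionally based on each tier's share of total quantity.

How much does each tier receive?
premium: 1979.17, standard: 1979.17, vip: 1041.67

Step 1: Calculate total quantity = 96
Step 2: Calculate each tier's proportion:
  premium: 38/96 = 39.58% → 1979.17
  standard: 38/96 = 39.58% → 1979.17
  vip: 20/96 = 20.83% → 1041.67
Step 3: Verify: sum of allocations ≈ 5000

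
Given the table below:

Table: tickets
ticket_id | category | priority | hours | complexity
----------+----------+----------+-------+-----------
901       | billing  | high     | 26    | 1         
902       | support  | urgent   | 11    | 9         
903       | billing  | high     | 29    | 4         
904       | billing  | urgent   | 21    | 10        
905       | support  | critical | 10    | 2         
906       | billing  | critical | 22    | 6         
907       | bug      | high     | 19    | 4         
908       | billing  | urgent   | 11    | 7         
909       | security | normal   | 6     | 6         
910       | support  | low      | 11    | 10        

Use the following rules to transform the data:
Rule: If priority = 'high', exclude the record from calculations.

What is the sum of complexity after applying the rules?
50

Step 1: Identify records where priority = 'high'
Step 2: The excluded records sum to 9
Step 3: Original total complexity = 59
Step 4: Remaining total = 59 - 9 = 50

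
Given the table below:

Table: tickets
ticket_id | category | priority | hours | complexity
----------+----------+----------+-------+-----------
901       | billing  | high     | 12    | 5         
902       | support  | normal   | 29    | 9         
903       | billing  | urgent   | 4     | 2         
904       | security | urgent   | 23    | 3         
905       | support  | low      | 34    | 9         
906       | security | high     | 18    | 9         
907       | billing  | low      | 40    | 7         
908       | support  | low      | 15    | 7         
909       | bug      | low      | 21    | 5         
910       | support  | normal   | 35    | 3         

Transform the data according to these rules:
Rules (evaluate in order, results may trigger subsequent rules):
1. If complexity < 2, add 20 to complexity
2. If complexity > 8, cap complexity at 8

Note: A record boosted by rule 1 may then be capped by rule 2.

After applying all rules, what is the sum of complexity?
56

Step 1: Apply rule 1 to records with complexity < 2
  - 0 records get bonus of 20
  - Of these, 0 records then exceed 8 and get capped
Step 2: Apply rule 2 to records with complexity > 8
  - 3 records (original) are capped
Step 3: Calculate final sum = 56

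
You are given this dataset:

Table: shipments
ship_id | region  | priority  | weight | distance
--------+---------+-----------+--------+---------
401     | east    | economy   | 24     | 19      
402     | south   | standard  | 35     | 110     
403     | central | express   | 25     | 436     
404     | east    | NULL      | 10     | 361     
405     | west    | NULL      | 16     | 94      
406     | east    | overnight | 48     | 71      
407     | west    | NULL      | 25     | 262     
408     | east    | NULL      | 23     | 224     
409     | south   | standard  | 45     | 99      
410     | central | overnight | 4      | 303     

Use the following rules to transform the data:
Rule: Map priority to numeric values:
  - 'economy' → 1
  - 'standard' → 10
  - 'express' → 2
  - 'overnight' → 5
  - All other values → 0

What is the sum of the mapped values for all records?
33

Step 1: Apply mapping to each record
Step 2: Count by status:
  'economy': 1 records × 1 = 1
  'standard': 2 records × 10 = 20
  'express': 1 records × 2 = 2
  'overnight': 2 records × 5 = 10
Step 3: Sum all mapped values = 33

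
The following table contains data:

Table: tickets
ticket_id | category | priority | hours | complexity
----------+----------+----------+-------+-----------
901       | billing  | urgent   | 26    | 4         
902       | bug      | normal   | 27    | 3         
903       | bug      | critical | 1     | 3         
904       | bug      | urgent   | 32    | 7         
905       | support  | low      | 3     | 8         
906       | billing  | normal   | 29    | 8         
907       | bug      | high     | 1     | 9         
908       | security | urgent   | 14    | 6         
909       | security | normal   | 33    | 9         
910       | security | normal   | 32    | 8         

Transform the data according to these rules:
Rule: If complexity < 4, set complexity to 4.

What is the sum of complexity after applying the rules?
67

Step 1: 2 records have complexity < 4
Step 2: These records originally summed to 6
Step 3: After setting to minimum: 2 × 4 = 8
Step 4: Unaffected records sum: 59
Step 5: Final sum = 8 + 59 = 67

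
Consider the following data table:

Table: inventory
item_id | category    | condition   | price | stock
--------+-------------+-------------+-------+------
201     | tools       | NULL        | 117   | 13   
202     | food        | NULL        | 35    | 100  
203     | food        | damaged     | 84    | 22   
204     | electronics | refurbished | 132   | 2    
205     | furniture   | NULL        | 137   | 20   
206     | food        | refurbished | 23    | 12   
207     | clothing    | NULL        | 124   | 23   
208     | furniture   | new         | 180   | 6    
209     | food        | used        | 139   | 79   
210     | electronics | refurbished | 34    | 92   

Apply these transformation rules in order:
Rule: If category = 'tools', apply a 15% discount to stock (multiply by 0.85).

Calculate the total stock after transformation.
367.05

Step 1: Records with category = 'tools' have total stock = 13
Step 2: Apply multiplier: 13 × 0.85 = 11.05
Step 3: Other records total: 356
Step 4: Final sum = 11.05 + 356 = 367.05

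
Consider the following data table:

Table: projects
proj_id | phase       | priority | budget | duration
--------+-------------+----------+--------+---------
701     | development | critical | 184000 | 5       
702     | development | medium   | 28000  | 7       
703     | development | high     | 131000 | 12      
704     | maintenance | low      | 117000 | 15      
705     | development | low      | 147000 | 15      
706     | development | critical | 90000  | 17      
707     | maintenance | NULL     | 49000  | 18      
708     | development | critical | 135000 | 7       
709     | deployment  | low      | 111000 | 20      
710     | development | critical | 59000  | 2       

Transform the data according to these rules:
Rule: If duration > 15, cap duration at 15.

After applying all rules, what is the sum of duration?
108

Step 1: 3 records have duration > 15
Step 2: These records originally summed to 55
Step 3: After capping: 3 × 15 = 45
Step 4: Unaffected records sum: 63
Step 5: Final sum = 45 + 63 = 108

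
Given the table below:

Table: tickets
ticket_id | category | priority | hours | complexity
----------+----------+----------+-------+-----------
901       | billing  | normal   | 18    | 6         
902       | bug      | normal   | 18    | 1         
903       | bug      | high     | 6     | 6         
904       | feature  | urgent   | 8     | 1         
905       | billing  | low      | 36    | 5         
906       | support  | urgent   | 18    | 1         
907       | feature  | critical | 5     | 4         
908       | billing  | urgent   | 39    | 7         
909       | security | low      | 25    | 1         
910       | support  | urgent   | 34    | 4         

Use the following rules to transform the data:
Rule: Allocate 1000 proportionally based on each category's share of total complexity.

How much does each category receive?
billing: 500.0, bug: 194.44, feature: 138.89, security: 27.78, support: 138.89

Step 1: Calculate total complexity = 36
Step 2: Calculate each category's proportion:
  billing: 18/36 = 50.00% → 500.0
  bug: 7/36 = 19.44% → 194.44
  feature: 5/36 = 13.89% → 138.89
  security: 1/36 = 2.78% → 27.78
  support: 5/36 = 13.89% → 138.89
Step 3: Verify: sum of allocations ≈ 1000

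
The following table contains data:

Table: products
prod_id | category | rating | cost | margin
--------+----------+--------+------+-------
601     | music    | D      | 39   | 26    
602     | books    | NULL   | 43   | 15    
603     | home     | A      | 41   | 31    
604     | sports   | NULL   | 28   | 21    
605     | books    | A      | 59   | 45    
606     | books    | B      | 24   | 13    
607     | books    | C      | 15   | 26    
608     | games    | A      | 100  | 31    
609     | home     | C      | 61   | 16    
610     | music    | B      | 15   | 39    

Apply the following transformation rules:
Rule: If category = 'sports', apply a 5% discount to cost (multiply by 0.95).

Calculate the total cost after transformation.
423.6

Step 1: Records with category = 'sports' have total cost = 28
Step 2: Apply multiplier: 28 × 0.95 = 26.6
Step 3: Other records total: 397
Step 4: Final sum = 26.6 + 397 = 423.6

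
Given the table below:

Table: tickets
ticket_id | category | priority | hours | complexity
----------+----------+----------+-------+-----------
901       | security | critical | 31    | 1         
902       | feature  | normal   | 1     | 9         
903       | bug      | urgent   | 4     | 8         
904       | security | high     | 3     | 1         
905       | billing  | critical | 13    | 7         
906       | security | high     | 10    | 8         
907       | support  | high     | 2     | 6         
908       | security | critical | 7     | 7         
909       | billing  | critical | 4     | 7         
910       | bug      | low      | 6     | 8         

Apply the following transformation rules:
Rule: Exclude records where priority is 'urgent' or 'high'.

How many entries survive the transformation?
6

Step 1: Count records to exclude
  - 1 (urgent) + 3 (high) = 4 records
Step 2: Total records: 10
Step 3: Remaining = 10 - 4 = 6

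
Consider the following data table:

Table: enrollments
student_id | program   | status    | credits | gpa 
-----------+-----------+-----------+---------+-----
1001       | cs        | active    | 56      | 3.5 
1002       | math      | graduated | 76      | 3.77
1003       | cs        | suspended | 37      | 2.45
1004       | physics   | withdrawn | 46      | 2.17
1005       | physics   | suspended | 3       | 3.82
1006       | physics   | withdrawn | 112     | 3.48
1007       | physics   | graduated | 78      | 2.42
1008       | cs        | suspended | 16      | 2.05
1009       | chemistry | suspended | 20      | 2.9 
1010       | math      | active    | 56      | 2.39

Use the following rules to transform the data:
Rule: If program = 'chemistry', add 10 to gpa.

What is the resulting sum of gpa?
38.95

Step 1: Count records where program = 'chemistry': 1
Step 2: Total bonus added: 1 × 10 = 10
Step 3: Original sum of gpa: 28.95
Step 4: Final sum = 28.95 + 10 = 38.95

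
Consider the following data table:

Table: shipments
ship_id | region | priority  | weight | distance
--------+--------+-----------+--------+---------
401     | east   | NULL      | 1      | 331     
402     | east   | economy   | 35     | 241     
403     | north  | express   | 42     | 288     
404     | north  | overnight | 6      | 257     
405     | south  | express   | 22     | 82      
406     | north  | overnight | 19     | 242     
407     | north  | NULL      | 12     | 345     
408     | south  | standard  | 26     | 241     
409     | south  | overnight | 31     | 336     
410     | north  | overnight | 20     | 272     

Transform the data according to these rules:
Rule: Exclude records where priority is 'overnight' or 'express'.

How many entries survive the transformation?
4

Step 1: Count records to exclude
  - 4 (overnight) + 2 (express) = 6 records
Step 2: Total records: 10
Step 3: Remaining = 10 - 6 = 4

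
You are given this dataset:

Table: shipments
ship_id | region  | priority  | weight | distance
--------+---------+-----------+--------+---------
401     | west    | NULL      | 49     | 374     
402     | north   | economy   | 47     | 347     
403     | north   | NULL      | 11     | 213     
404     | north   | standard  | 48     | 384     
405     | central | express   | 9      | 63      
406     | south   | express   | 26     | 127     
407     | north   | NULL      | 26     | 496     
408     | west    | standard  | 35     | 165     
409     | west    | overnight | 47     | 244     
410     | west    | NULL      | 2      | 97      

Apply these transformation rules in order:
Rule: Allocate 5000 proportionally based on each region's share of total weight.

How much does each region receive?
central: 150.0, north: 2200.0, south: 433.33, west: 2216.67

Step 1: Calculate total weight = 300
Step 2: Calculate each region's proportion:
  central: 9/300 = 3.00% → 150.0
  north: 132/300 = 44.00% → 2200.0
  south: 26/300 = 8.67% → 433.33
  west: 133/300 = 44.33% → 2216.67
Step 3: Verify: sum of allocations ≈ 5000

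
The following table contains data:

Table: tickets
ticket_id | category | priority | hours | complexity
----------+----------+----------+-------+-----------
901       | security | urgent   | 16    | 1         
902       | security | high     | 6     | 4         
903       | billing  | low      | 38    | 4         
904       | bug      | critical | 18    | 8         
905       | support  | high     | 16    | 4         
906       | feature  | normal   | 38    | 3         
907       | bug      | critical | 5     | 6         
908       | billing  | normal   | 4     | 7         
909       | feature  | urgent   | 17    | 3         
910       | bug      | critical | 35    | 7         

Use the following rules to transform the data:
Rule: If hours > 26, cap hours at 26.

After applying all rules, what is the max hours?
26

Step 1: Original maximum hours = 38
Step 2: Apply cap at 26
Step 3: 3 records had hours > 26 and were capped
Step 4: Maximum after transformation = 26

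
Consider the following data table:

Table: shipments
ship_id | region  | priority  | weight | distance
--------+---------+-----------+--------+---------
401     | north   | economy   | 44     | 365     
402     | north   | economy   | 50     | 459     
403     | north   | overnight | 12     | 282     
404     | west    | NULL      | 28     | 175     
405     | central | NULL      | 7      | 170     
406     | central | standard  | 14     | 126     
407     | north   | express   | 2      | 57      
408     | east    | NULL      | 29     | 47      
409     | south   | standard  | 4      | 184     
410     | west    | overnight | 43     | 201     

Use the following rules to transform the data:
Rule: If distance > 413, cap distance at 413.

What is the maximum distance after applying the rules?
413

Step 1: Original maximum distance = 459
Step 2: Apply cap at 413
Step 3: 1 records had distance > 413 and were capped
Step 4: Maximum after transformation = 413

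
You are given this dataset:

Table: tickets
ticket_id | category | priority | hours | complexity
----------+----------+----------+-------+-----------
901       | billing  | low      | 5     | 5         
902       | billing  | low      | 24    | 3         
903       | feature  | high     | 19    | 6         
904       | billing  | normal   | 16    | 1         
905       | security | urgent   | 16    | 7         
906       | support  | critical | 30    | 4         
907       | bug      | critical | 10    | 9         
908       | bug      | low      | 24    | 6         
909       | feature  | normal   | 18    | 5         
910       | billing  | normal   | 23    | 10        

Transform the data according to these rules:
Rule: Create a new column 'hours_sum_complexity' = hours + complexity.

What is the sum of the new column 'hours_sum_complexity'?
241

Step 1: For each record, compute hours + complexity
Example calculations:
  5 + 5 = 10
  24 + 3 = 27
  19 + 6 = 25
  ...
Step 2: Sum all derived values
Step 3: Total = 241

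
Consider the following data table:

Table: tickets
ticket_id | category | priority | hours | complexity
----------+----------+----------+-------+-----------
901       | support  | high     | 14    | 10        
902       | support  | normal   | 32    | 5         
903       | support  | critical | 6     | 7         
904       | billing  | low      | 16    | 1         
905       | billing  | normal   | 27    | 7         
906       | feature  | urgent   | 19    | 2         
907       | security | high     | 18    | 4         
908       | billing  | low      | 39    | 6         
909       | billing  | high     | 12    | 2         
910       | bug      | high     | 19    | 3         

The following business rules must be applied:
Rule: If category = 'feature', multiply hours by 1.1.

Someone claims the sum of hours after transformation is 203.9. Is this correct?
Yes, the result is correct.

Step 1: Calculate the correct sum after transformation
Step 2: Apply multiplier 1.1 to records where category = 'feature'
Step 3: Correct result = 203.9
Step 4: Claimed result = 203.9
Step 5: 203.9 = 203.9 ✓
Conclusion: The claimed result is correct.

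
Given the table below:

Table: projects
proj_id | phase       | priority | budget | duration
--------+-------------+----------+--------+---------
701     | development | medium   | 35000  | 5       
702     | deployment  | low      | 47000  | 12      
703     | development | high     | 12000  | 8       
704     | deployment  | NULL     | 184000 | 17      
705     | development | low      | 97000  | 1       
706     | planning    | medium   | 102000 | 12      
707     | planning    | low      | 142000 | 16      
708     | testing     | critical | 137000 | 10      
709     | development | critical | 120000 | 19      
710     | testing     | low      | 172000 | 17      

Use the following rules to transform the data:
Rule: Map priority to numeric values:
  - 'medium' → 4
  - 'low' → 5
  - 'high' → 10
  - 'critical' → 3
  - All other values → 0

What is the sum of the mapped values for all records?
44

Step 1: Apply mapping to each record
Step 2: Count by status:
  'medium': 2 records × 4 = 8
  'low': 4 records × 5 = 20
  'high': 1 records × 10 = 10
  'critical': 2 records × 3 = 6
Step 3: Sum all mapped values = 44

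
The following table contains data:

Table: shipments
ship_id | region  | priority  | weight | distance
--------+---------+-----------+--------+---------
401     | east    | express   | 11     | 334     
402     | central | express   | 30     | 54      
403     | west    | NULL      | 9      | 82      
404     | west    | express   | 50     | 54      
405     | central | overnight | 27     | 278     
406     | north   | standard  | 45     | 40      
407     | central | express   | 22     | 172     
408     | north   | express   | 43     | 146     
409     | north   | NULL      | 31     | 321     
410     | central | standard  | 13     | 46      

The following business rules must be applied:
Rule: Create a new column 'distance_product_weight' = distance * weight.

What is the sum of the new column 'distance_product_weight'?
38649

Step 1: For each record, compute distance * weight
Example calculations:
  334 * 11 = 3674
  54 * 30 = 1620
  82 * 9 = 738
  ...
Step 2: Sum all derived values
Step 3: Total = 38649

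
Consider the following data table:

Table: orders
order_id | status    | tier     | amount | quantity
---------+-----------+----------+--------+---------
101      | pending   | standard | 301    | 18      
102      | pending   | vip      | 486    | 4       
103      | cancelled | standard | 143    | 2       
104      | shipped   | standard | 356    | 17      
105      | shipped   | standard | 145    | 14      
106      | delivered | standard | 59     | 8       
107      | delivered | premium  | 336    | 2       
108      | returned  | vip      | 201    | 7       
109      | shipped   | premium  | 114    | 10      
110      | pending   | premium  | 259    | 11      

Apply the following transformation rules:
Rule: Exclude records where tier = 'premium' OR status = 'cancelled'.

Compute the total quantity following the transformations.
68

Step 1: Find records where tier = 'premium' OR status = 'cancelled'
Step 2: 4 records match, summing to 25
Step 3: Original sum: 93
Step 4: Remaining sum = 93 - 25 = 68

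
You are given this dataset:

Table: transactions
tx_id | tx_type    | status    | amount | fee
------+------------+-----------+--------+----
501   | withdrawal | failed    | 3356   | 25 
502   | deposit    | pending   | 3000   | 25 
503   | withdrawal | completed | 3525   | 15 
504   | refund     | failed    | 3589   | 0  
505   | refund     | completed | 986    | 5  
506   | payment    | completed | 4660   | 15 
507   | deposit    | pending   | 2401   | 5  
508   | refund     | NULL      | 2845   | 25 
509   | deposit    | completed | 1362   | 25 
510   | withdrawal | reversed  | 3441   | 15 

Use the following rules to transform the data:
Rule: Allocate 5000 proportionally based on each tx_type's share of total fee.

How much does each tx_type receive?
deposit: 1774.19, payment: 483.87, refund: 967.74, withdrawal: 1774.19

Step 1: Calculate total fee = 155
Step 2: Calculate each tx_type's proportion:
  deposit: 55/155 = 35.48% → 1774.19
  payment: 15/155 = 9.68% → 483.87
  refund: 30/155 = 19.35% → 967.74
  withdrawal: 55/155 = 35.48% → 1774.19
Step 3: Verify: sum of allocations ≈ 5000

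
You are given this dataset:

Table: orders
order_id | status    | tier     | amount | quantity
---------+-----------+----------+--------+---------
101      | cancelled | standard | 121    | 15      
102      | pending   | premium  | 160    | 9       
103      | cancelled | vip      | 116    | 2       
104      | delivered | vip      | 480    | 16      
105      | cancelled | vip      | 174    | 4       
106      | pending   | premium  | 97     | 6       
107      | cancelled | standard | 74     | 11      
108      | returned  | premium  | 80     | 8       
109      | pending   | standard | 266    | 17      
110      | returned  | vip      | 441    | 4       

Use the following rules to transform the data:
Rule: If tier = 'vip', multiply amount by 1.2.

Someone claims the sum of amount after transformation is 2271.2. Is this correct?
No, the correct result is 2251.2.

Step 1: Calculate the correct sum after transformation
Step 2: Apply multiplier 1.2 to records where tier = 'vip'
Step 3: Correct result = 2251.2
Step 4: Claimed result = 2271.2
Step 5: 2251.2 ≠ 2271.2
Conclusion: The claimed result is incorrect. The correct answer is 2251.2.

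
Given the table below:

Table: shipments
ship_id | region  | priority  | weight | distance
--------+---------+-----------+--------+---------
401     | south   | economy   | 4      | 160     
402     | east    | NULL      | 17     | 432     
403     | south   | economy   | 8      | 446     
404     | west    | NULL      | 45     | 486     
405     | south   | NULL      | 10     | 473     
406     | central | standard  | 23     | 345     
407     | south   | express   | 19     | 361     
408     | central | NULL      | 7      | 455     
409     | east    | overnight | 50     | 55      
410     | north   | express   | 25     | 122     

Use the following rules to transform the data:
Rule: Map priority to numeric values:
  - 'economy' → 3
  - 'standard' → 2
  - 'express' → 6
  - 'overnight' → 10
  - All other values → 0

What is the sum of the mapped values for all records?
30

Step 1: Apply mapping to each record
Step 2: Count by status:
  'economy': 2 records × 3 = 6
  'standard': 1 records × 2 = 2
  'express': 2 records × 6 = 12
  'overnight': 1 records × 10 = 10
Step 3: Sum all mapped values = 30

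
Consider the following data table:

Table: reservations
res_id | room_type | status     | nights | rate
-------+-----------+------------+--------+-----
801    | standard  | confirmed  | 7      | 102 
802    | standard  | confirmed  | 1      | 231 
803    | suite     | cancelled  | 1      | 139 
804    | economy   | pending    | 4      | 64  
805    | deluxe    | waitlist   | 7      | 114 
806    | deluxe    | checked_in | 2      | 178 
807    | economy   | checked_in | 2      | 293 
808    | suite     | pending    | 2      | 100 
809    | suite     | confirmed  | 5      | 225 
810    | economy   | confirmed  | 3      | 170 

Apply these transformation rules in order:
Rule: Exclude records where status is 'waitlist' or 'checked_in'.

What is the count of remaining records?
7

Step 1: Count records to exclude
  - 1 (waitlist) + 2 (checked_in) = 3 records
Step 2: Total records: 10
Step 3: Remaining = 10 - 3 = 7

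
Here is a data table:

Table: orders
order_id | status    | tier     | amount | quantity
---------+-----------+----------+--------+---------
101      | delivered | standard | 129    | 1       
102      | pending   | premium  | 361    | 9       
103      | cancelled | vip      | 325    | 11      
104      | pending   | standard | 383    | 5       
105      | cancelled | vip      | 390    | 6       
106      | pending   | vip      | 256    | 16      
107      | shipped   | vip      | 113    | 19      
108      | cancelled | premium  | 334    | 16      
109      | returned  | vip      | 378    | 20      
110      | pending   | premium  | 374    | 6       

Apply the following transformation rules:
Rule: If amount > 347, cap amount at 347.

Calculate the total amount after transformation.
2892

Step 1: 5 records have amount > 347
Step 2: These records originally summed to 1886
Step 3: After capping: 5 × 347 = 1735
Step 4: Unaffected records sum: 1157
Step 5: Final sum = 1735 + 1157 = 2892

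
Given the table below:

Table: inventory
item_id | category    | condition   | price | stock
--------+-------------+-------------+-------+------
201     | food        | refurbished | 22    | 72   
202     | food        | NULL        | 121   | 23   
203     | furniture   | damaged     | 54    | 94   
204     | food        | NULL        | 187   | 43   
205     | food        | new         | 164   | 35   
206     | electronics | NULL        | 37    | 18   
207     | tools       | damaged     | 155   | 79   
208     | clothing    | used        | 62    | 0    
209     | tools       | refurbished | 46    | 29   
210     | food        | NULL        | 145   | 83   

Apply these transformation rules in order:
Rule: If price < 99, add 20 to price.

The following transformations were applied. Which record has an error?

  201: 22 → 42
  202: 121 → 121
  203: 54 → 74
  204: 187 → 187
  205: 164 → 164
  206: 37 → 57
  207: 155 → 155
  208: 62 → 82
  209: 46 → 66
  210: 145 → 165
Record 210 has an error. The correct transformed value should be 145, not 165.

Step 1: Check each record against the rule
Step 2: Record 210 has price = 145
Step 3: Since 145 >= 99, the bonus should not have been applied
Step 4: Correct value = 145, but claimed value = 165
Conclusion: Record 210 has the error.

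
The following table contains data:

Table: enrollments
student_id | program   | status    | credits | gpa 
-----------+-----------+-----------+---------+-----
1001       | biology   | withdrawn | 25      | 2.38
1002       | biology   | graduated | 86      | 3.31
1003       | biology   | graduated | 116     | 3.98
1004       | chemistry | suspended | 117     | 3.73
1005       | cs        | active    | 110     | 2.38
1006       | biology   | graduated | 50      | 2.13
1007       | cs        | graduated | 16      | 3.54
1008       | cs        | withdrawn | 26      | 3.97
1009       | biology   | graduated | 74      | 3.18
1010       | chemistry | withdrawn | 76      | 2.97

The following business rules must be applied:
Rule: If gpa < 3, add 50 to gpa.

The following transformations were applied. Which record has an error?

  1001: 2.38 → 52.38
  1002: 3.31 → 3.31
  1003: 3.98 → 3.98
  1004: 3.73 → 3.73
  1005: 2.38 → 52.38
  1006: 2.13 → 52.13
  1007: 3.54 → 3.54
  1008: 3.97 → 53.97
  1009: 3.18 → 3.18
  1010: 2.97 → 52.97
Record 1008 has an error. The correct transformed value should be 3.97, not 53.97.

Step 1: Check each record against the rule
Step 2: Record 1008 has gpa = 3.97
Step 3: Since 3.97 >= 3, the bonus should not have been applied
Step 4: Correct value = 3.97, but claimed value = 53.97
Conclusion: Record 1008 has the error.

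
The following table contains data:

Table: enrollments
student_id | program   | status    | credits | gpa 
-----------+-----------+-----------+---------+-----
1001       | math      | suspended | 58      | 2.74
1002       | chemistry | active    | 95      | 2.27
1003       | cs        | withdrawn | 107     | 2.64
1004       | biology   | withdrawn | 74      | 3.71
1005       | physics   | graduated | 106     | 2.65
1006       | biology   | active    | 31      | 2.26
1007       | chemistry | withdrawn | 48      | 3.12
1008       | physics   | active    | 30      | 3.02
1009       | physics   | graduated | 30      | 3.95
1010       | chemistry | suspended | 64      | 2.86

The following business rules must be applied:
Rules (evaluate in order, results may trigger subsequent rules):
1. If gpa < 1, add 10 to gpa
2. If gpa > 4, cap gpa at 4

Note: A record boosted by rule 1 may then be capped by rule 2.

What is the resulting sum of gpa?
29.22

Step 1: Apply rule 1 to records with gpa < 1
  - 0 records get bonus of 10
  - Of these, 0 records then exceed 4 and get capped
Step 2: Apply rule 2 to records with gpa > 4
  - 0 records (original) are capped
Step 3: Calculate final sum = 29.22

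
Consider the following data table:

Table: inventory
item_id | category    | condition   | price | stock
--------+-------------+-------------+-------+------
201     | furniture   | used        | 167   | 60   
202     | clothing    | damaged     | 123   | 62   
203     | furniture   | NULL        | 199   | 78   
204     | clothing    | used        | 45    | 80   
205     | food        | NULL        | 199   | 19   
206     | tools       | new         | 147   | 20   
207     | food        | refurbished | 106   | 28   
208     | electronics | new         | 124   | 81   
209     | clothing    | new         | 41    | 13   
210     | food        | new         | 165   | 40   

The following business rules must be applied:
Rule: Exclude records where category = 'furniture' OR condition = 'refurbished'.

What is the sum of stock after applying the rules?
315

Step 1: Find records where category = 'furniture' OR condition = 'refurbished'
Step 2: 3 records match, summing to 166
Step 3: Original sum: 481
Step 4: Remaining sum = 481 - 166 = 315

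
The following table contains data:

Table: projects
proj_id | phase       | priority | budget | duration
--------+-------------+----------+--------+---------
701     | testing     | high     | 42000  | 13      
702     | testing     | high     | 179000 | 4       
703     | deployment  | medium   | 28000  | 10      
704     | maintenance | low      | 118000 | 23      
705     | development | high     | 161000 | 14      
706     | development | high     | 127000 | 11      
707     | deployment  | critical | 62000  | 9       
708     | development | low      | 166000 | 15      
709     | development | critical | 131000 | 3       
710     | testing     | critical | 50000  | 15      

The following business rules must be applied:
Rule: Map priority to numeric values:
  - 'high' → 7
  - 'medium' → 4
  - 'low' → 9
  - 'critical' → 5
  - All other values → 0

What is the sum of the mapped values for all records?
65

Step 1: Apply mapping to each record
Step 2: Count by status:
  'high': 4 records × 7 = 28
  'medium': 1 records × 4 = 4
  'low': 2 records × 9 = 18
  'critical': 3 records × 5 = 15
Step 3: Sum all mapped values = 65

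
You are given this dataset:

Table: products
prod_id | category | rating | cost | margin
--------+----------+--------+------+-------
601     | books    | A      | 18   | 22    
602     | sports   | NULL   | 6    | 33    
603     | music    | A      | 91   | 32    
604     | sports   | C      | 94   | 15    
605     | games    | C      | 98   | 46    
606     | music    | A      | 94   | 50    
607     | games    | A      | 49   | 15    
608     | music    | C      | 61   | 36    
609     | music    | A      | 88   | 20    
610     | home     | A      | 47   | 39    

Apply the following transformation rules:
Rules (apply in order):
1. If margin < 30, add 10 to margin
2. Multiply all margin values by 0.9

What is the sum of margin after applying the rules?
313.2

Step 1: Apply Rule 1 - Add 10 to records with margin < 30
  - 4 records affected: 72 + (4 × 10) = 112
  - Unaffected records: 236
  - Sum after Rule 1: 348
Step 2: Apply Rule 2 - Multiply all by 0.9
  - 348 × 0.9 = 313.2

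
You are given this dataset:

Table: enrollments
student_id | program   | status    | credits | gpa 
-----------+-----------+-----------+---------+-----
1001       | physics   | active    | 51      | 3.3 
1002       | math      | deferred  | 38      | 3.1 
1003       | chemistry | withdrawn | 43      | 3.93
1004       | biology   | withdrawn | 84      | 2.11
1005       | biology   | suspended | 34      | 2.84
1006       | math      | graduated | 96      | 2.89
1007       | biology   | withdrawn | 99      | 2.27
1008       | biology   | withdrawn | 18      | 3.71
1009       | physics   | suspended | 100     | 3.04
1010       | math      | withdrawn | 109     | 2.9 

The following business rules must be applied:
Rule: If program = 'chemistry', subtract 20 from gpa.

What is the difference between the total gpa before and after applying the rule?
20.0

Step 1: Original sum of gpa = 30.09
Step 2: 1 records have program = 'chemistry'
Step 3: Each affected record changes by -20
Step 4: Total change = 1 × -20 = -20
Step 5: New sum = 30.09 + -20 = 10.09
Step 6: Difference = |10.09 - 30.09| = 20.0
        (Sum decreased by 20.0)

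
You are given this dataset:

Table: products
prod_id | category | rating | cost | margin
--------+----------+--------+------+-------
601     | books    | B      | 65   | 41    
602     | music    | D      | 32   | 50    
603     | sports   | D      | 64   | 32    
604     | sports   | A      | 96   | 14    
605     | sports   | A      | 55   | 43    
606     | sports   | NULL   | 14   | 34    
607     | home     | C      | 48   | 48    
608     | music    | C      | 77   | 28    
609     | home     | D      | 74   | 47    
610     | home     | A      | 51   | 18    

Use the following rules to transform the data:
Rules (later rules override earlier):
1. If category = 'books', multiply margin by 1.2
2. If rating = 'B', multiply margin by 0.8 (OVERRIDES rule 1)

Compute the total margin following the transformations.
346.8

Step 1: Rule 2 takes priority for records with rating = 'B'
  - 1 records: 41 × 0.8 = 32.8
Step 2: Rule 1 applies to remaining records with category = 'books'
  - 0 records: 0 × 1.2 = 0.0
Step 3: Other records unchanged: 314
Step 4: Final sum = 32.8 + 0.0 + 314 = 346.8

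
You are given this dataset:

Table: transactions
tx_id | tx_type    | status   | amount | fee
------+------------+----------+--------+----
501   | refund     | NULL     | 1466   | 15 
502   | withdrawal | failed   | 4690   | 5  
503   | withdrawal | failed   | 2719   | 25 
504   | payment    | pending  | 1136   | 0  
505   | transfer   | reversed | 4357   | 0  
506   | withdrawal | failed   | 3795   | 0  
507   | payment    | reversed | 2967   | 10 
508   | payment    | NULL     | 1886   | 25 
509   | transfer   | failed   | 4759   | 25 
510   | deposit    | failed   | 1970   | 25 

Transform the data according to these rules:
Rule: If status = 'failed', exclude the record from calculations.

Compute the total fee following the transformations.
50

Step 1: Identify records where status = 'failed'
Step 2: The excluded records sum to 80
Step 3: Original total fee = 130
Step 4: Remaining total = 130 - 80 = 50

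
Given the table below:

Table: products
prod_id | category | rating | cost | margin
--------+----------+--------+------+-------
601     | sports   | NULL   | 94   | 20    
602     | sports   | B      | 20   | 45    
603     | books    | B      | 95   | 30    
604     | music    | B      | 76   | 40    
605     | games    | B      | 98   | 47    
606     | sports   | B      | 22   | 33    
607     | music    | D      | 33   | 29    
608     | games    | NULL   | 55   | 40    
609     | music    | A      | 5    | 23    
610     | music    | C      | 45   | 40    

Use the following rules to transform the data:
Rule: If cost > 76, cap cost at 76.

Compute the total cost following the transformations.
484

Step 1: 3 records have cost > 76
Step 2: These records originally summed to 287
Step 3: After capping: 3 × 76 = 228
Step 4: Unaffected records sum: 256
Step 5: Final sum = 228 + 256 = 484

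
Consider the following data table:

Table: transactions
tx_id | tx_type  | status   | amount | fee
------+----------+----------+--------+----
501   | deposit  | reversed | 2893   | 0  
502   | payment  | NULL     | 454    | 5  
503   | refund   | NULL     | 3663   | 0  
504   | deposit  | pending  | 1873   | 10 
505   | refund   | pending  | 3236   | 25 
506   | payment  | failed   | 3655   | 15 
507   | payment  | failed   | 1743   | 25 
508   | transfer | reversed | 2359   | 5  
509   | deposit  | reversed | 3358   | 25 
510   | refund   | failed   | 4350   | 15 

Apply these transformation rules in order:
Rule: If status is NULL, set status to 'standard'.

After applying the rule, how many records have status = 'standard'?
2

Step 1: Count records where status IS NULL
Step 2: Found 2 records with NULL status
Step 3: These records will have status set to 'standard'
Step 4: Records already having status = 'standard': 0
Step 5: Answer: 2 + 0 = 2 records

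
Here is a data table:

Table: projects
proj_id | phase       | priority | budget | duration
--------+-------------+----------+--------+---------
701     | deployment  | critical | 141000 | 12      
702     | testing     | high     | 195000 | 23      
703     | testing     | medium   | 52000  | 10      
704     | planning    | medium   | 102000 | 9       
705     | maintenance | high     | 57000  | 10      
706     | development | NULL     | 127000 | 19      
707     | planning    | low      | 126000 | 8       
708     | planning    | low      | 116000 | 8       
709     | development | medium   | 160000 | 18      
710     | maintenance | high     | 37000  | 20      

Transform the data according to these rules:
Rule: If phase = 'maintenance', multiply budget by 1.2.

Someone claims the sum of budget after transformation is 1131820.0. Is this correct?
No, the correct result is 1131800.0.

Step 1: Calculate the correct sum after transformation
Step 2: Apply multiplier 1.2 to records where phase = 'maintenance'
Step 3: Correct result = 1131800.0
Step 4: Claimed result = 1131820.0
Step 5: 1131800.0 ≠ 1131820.0
Conclusion: The claimed result is incorrect. The correct answer is 1131800.0.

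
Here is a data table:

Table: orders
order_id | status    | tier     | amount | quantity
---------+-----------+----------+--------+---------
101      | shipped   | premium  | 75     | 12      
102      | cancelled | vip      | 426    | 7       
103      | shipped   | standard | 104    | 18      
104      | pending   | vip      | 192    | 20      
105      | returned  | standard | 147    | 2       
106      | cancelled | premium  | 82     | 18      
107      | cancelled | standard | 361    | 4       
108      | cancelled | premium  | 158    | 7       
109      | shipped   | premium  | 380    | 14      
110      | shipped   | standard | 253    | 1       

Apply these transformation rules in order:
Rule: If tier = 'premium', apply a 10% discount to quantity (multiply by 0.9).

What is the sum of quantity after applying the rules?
97.9

Step 1: Records with tier = 'premium' have total quantity = 51
Step 2: Apply multiplier: 51 × 0.9 = 45.9
Step 3: Other records total: 52
Step 4: Final sum = 45.9 + 52 = 97.9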